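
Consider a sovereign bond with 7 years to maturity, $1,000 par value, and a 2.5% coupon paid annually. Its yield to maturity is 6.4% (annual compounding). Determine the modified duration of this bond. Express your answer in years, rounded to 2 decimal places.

6.04 years

Periodic yield y = 0.064. First find Macaulay duration:
  t   CF        PV=CF/(1+0.064)^t    t·PV
  1        25.00        23.4962        23.4962
  2        25.00        22.0829        44.1659
  3        25.00        20.7546        62.2639
  4        25.00        19.5062        78.0249
  5        25.00        18.3329        91.6646
  6        25.00        17.2302       103.3812
  7     1,025.00       663.9456     4,647.6189
  Σ                    785.3487     5,050.6157
P = 785.3487; Macaulay duration = 5,050.6157 / 785.3487 = 6.43105 years.
Modified duration = D_Mac / (1 + y) = 6.43105 / 1.064 = 6.04422 years.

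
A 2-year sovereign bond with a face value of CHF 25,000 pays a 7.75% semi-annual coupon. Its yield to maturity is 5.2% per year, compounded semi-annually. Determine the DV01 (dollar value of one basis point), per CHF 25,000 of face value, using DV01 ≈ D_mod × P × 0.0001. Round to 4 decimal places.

Periodic yield y = 0.026.
  t   CF        PV=CF/(1+0.026)^t    t·PV
  1       968.75       944.2008       944.2008
  2       968.75       920.2737     1,840.5473
  3       968.75       896.9529     2,690.8587
  4    25,968.75    23,434.8189    93,739.2757
  Σ                 26,196.2463    99,214.8825
P = 26,196.2463; D_Mac = 3.78737 half-year periods = 1.89369 yrs; D_mod = 1.84570 yrs.
DV01 ≈ 1.84570 × 26,196.2463 × 0.0001 = 4.835033.

CHF 4.8350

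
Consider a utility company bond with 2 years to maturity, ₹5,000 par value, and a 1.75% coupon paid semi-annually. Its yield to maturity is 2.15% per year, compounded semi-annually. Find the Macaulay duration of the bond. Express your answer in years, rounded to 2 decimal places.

1.97 years

Periodic yield y = 0.01075. Discount each cash flow and weight by its period:
  t   CF        PV=CF/(1+0.01075)^t    t·PV
  1        43.75        43.2847        43.2847
  2        43.75        42.8243        85.6487
  3        43.75        42.3689       127.1066
  4     5,043.75     4,832.5744    19,330.2977
  Σ                  4,961.0523    19,586.3377
Price P = Σ PV = 4,961.0523.
Macaulay duration = Σ(t·PV) / P = 19,586.3377 / 4,961.0523 = 3.94802 half-year periods.
In years: 3.94802 / 2 = 1.97401 years.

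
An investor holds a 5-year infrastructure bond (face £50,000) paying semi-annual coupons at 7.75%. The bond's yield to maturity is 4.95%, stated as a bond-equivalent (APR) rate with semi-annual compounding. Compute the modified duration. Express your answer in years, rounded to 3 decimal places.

4.185 years

Periodic yield y = 0.02475. First find Macaulay duration:
  t   CF        PV=CF/(1+0.02475)^t    t·PV
  1     1,937.50     1,890.7051     1,890.7051
  2     1,937.50     1,845.0403     3,690.0806
  3     1,937.50     1,800.4785     5,401.4354
  4     1,937.50     1,756.9929     7,027.9715
  5     1,937.50     1,714.5576     8,572.7879
  6     1,937.50     1,673.1472    10,038.8832
  7     1,937.50     1,632.7370    11,429.1587
  8     1,937.50     1,593.3027    12,746.4217
  9     1,937.50     1,554.8209    13,993.3881
  10   51,937.50    40,672.5846   406,725.8461
  Σ                 56,134.3666   481,516.6782
P = 56,134.3666; Macaulay duration = 481,516.6782 / 56,134.3666 = 8.57793 half-year periods = 4.28897 years.
Modified duration = D_Mac / (1 + y) = 4.28897 / 1.02475 = 4.18538 years.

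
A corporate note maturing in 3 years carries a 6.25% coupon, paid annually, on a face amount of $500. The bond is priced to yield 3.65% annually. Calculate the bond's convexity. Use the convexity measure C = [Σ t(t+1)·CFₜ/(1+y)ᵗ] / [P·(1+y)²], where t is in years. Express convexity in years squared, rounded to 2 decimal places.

10.34

With y = 0.0365:
  t   CF        PV=CF/(1+0.0365)^t    t·PV        t(t+1)·PV
  1        31.25        30.1495        30.1495          60.2991
  2        31.25        29.0878        58.1757         174.5270
  3       531.25       477.0798     1,431.2394       5,724.9575
  Σ                    536.3172     1,519.5646       5,959.7836
P = 536.3172.
Convexity = Σ t(t+1)·PV / [P·(1+y)²] = 5,959.7836 / (536.3172 × 1.074332) = 10.34356.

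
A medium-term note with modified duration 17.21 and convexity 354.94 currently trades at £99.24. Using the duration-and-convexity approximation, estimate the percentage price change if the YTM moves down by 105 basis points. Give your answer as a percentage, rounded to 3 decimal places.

Duration effect: -D_mod·Δy = -17.21 × (-0.0105) = +0.180705
Convexity effect: ½·C·(Δy)² = 0.5 × 354.94 × (-0.0105)² = +0.0195660675
ΔP/P ≈ +0.180705 + 0.0195660675 = +0.2002710675
= +20.02710675%.

+20.027%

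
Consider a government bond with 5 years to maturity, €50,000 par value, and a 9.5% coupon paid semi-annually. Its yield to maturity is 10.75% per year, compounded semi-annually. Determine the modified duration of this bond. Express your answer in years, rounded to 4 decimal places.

3.8605 years

Periodic yield y = 0.05375. First find Macaulay duration:
  t   CF        PV=CF/(1+0.05375)^t    t·PV
  1     2,375.00     2,253.8553     2,253.8553
  2     2,375.00     2,138.8899     4,277.7799
  3     2,375.00     2,029.7888     6,089.3664
  4     2,375.00     1,926.2527     7,705.0109
  5     2,375.00     1,827.9978     9,139.9891
  6     2,375.00     1,734.7548    10,408.5286
  7     2,375.00     1,646.2679    11,523.8750
  8     2,375.00     1,562.2945    12,498.3563
  9     2,375.00     1,482.6045    13,343.4408
  10   52,375.00    31,027.5983   310,275.9826
  Σ                 47,630.3045   387,516.1849
P = 47,630.3045; Macaulay duration = 387,516.1849 / 47,630.3045 = 8.13592 half-year periods = 4.06796 years.
Modified duration = D_Mac / (1 + y) = 4.06796 / 1.05375 = 3.86046 years.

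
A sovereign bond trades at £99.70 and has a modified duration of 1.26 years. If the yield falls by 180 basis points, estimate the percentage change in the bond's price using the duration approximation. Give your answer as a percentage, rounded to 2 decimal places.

Duration approximation: ΔP/P ≈ -D_mod · Δy = -1.26 × (-0.018) = +0.022680.
As a percentage: +2.2680%.

+2.27%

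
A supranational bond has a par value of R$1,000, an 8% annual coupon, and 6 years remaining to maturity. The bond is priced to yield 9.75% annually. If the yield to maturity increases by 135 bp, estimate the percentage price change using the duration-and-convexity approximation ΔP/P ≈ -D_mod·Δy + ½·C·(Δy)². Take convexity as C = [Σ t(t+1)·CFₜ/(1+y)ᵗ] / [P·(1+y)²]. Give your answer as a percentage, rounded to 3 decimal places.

-5.841%

With y = 0.0975:
  t   CF        PV=CF/(1+0.0975)^t    t·PV        t(t+1)·PV
  1        80.00        72.8929        72.8929         145.7859
  2        80.00        66.4173       132.8345         398.5035
  3        80.00        60.5169       181.5506         726.2023
  4        80.00        55.1406       220.5626       1,102.8130
  5        80.00        50.2420       251.2102       1,507.2615
  6     1,080.00       618.0115     3,708.0692      25,956.4845
  Σ                    923.2213     4,567.1201      29,837.0507
P = 923.2213; D_Mac = 4.94694 yrs; D_mod = 4.50746 yrs; C = 26.83126.
Duration effect: -4.50746 × (+0.0135) = -0.060851
Convexity effect: 0.5 × 26.83126 × (0.0135)² = +0.0024450
ΔP/P ≈ -0.060851 + 0.0024450 = -0.058406 = -5.8406%.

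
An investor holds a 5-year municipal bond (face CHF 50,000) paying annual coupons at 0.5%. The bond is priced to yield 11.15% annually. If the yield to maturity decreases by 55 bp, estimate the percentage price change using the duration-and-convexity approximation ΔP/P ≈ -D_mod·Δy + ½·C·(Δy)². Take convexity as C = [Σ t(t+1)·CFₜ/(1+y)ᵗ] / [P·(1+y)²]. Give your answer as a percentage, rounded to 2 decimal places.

With y = 0.1115:
  t   CF        PV=CF/(1+0.1115)^t    t·PV        t(t+1)·PV
  1       250.00       224.9213       224.9213         449.8426
  2       250.00       202.3583       404.7166       1,214.1499
  3       250.00       182.0588       546.1763       2,184.7053
  4       250.00       163.7956       655.1823       3,275.9113
  5    50,250.00    29,620.2508   148,101.2538     888,607.5229
  Σ                 30,393.3847   149,932.2503     895,732.1320
P = 30,393.3847; D_Mac = 4.93306 yrs; D_mod = 4.43820 yrs; C = 23.85504.
Duration effect: -4.43820 × (-0.0055) = +0.024410
Convexity effect: 0.5 × 23.85504 × (-0.0055)² = +0.0003608
ΔP/P ≈ +0.024410 + 0.0003608 = +0.024771 = +2.4771%.

+2.48%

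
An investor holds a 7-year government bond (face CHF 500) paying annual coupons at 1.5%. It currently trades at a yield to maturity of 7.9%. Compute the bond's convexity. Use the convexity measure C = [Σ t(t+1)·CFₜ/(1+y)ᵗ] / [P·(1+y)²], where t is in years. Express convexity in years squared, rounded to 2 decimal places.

With y = 0.079:
  t   CF        PV=CF/(1+0.079)^t    t·PV        t(t+1)·PV
  1         7.50         6.9509         6.9509          13.9018
  2         7.50         6.4420        12.8839          38.6518
  3         7.50         5.9703        17.9109          71.6437
  4         7.50         5.5332        22.1328         110.6638
  5         7.50         5.1281        25.6404         153.8421
  6         7.50         4.7526        28.5157         199.6098
  7       507.50       298.0478     2,086.3347      16,690.6773
  Σ                    332.8248     2,200.3692      17,278.9903
P = 332.8248.
Convexity = Σ t(t+1)·PV / [P·(1+y)²] = 17,278.9903 / (332.8248 × 1.164241) = 44.59229.

44.59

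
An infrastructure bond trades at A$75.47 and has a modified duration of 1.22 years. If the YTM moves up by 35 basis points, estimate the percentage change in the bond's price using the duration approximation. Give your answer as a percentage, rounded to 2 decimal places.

Duration approximation: ΔP/P ≈ -D_mod · Δy = -1.22 × (+0.0035) = -0.004270.
As a percentage: -0.4270%.

-0.43%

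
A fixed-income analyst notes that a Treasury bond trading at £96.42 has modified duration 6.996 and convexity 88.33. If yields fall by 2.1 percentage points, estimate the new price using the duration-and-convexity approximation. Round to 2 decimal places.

Duration effect: -D_mod·Δy = -6.996 × (-0.021) = +0.146916
Convexity effect: ½·C·(Δy)² = 0.5 × 88.33 × (-0.021)² = +0.019476765
ΔP/P ≈ +0.146916 + 0.019476765 = +0.166392765
New price ≈ 96.42 × (1 + 0.166392765) = 112.4635904013.

£112.46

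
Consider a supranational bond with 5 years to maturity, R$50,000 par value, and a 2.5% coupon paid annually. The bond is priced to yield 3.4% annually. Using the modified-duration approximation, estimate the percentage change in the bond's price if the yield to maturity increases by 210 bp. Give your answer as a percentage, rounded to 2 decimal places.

-9.66%

Periodic yield y = 0.034. Modified duration first:
  t   CF        PV=CF/(1+0.034)^t    t·PV
  1     1,250.00     1,208.8975     1,208.8975
  2     1,250.00     1,169.1465     2,338.2930
  3     1,250.00     1,130.7026     3,392.1078
  4     1,250.00     1,093.5228     4,374.0914
  5    51,250.00    43,360.1899   216,800.9497
  Σ                 47,962.4594   228,114.3394
P = 47,962.4594; D_Mac = 4.75610 yrs; D_mod = 4.75610/(1+0.034) = 4.59971 yrs.
ΔP/P ≈ -D_mod · Δy = -4.59971 × (+0.021) = -0.096594 = -9.6594%.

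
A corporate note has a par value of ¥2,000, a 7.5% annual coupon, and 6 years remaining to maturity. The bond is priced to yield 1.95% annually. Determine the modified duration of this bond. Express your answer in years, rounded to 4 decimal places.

Periodic yield y = 0.0195. First find Macaulay duration:
  t   CF        PV=CF/(1+0.0195)^t    t·PV
  1       150.00       147.1309       147.1309
  2       150.00       144.3168       288.6335
  3       150.00       141.5564       424.6693
  4       150.00       138.8489       555.3955
  5       150.00       136.1931       680.9655
  6     2,150.00     1,914.7632    11,488.5794
  Σ                  2,622.8093    13,585.3741
P = 2,622.8093; Macaulay duration = 13,585.3741 / 2,622.8093 = 5.17970 years.
Modified duration = D_Mac / (1 + y) = 5.17970 / 1.0195 = 5.08063 years.

5.0806 years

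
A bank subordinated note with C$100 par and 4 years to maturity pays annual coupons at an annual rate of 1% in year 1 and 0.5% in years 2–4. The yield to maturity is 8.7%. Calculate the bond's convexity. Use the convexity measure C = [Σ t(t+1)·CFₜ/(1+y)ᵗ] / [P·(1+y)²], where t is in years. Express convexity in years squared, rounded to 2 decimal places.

16.63

With y = 0.087:
  t   CF        PV=CF/(1+0.087)^t    t·PV        t(t+1)·PV
  1         1.00         0.9200         0.9200           1.8399
  2         0.50         0.4232         0.8463           2.5390
  3         0.50         0.3893         1.1679           4.6716
  4       100.50        71.9860       287.9439       1,439.7195
  Σ                     73.7184       290.8781       1,448.7700
P = 73.7184.
Convexity = Σ t(t+1)·PV / [P·(1+y)²] = 1,448.7700 / (73.7184 × 1.181569) = 16.63276.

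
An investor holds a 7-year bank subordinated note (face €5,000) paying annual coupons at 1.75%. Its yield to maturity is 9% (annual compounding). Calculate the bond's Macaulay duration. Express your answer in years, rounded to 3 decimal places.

Periodic yield y = 0.09. Discount each cash flow and weight by its year:
  t   CF        PV=CF/(1+0.09)^t    t·PV
  1        87.50        80.2752        80.2752
  2        87.50        73.6470       147.2940
  3        87.50        67.5661       202.6982
  4        87.50        61.9872       247.9488
  5        87.50        56.8690       284.3450
  6        87.50        52.1734       313.0403
  7     5,087.50     2,783.0367    19,481.2570
  Σ                  3,175.5546    20,756.8586
Price P = Σ PV = 3,175.5546.
Macaulay duration = Σ(t·PV) / P = 20,756.8586 / 3,175.5546 = 6.53645 years.

6.536 years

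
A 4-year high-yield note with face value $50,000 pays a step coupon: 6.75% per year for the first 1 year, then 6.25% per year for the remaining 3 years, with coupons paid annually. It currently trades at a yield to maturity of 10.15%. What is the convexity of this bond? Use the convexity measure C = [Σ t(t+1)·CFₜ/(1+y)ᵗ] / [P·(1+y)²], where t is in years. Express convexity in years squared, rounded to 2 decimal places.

With y = 0.1015:
  t   CF        PV=CF/(1+0.1015)^t    t·PV        t(t+1)·PV
  1     3,375.00     3,064.0036     3,064.0036       6,128.0073
  2     3,125.00     2,575.6154     5,151.2309      15,453.6926
  3     3,125.00     2,338.2800     7,014.8400      28,059.3601
  4    53,125.00    36,087.8440   144,351.3761     721,756.8806
  Σ                 44,065.7431   159,581.4507     771,397.9406
P = 44,065.7431.
Convexity = Σ t(t+1)·PV / [P·(1+y)²] = 771,397.9406 / (44,065.7431 × 1.213302) = 14.42807.

14.43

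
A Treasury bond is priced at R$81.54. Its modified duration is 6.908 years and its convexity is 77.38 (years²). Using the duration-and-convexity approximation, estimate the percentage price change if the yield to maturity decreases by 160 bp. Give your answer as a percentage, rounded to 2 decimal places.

+12.04%

Duration effect: -D_mod·Δy = -6.908 × (-0.016) = +0.110528
Convexity effect: ½·C·(Δy)² = 0.5 × 77.38 × (-0.016)² = +0.00990464
ΔP/P ≈ +0.110528 + 0.00990464 = +0.12043264
= +12.043264%.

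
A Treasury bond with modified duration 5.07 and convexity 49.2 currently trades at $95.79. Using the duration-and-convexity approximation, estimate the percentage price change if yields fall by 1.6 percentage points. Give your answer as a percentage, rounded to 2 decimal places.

Duration effect: -D_mod·Δy = -5.07 × (-0.016) = +0.081120
Convexity effect: ½·C·(Δy)² = 0.5 × 49.2 × (-0.016)² = +0.0062976
ΔP/P ≈ +0.081120 + 0.0062976 = +0.0874176
= +8.74176%.

+8.74%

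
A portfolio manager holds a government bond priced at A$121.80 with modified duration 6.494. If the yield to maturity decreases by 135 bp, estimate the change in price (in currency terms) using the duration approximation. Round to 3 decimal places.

+A$10.678

Duration approximation: ΔP/P ≈ -D_mod · Δy = -6.494 × (-0.0135) = +0.087669.
ΔP ≈ 121.80 × (+0.087669) = +10.6780842.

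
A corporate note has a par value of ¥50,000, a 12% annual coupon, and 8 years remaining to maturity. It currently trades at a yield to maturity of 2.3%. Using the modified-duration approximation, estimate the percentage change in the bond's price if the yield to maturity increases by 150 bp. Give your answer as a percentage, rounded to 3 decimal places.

-9.024%

Periodic yield y = 0.023. Modified duration first:
  t   CF        PV=CF/(1+0.023)^t    t·PV
  1     6,000.00     5,865.1026     5,865.1026
  2     6,000.00     5,733.2382    11,466.4763
  3     6,000.00     5,604.3384    16,813.0151
  4     6,000.00     5,478.3366    21,913.3465
  5     6,000.00     5,355.1678    26,775.8389
  6     6,000.00     5,234.7681    31,408.6087
  7     6,000.00     5,117.0754    35,819.5276
  8    56,000.00    46,685.6014   373,484.8108
  Σ                 85,073.6284   523,546.7267
P = 85,073.6284; D_Mac = 6.15404 yrs; D_mod = 6.15404/(1+0.023) = 6.01568 yrs.
ΔP/P ≈ -D_mod · Δy = -6.01568 × (+0.015) = -0.090235 = -9.0235%.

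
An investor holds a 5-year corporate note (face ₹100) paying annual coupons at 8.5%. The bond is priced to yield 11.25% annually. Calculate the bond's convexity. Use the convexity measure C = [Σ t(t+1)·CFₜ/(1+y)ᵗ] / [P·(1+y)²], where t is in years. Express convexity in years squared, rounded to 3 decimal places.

19.338

With y = 0.1125:
  t   CF        PV=CF/(1+0.1125)^t    t·PV        t(t+1)·PV
  1         8.50         7.6404         7.6404          15.2809
  2         8.50         6.8678        13.7356          41.2069
  3         8.50         6.1733        18.5200          74.0799
  4         8.50         5.5491        22.1962         110.9811
  5       108.50        63.6692       318.3462       1,910.0771
  Σ                     89.8999       380.4384       2,151.6258
P = 89.8999.
Convexity = Σ t(t+1)·PV / [P·(1+y)²] = 2,151.6258 / (89.8999 × 1.237656) = 19.33782.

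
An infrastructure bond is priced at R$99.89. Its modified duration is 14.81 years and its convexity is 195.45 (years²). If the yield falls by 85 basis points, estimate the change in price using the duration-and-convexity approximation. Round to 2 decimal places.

+R$13.28

Duration effect: -D_mod·Δy = -14.81 × (-0.0085) = +0.125885
Convexity effect: ½·C·(Δy)² = 0.5 × 195.45 × (-0.0085)² = +0.00706063125
ΔP/P ≈ +0.125885 + 0.00706063125 = +0.13294563125
ΔP ≈ 99.89 × (+0.13294563125) = +13.2799391055625.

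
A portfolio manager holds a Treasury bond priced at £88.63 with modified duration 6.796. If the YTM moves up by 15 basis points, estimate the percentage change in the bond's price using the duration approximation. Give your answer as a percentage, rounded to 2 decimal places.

Duration approximation: ΔP/P ≈ -D_mod · Δy = -6.796 × (+0.0015) = -0.010194.
As a percentage: -1.0194%.

-1.02%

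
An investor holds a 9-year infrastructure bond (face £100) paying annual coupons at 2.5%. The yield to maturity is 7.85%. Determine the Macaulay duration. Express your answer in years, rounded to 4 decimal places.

Periodic yield y = 0.0785. Discount each cash flow and weight by its year:
  t   CF        PV=CF/(1+0.0785)^t    t·PV
  1         2.50         2.3180         2.3180
  2         2.50         2.1493         4.2986
  3         2.50         1.9929         5.9786
  4         2.50         1.8478         7.3913
  5         2.50         1.7133         8.5666
  6         2.50         1.5886         9.5317
  7         2.50         1.4730        10.3109
  8         2.50         1.3658        10.9262
  9       102.50        51.9209       467.2884
  Σ                     66.3697       526.6104
Price P = Σ PV = 66.3697.
Macaulay duration = Σ(t·PV) / P = 526.6104 / 66.3697 = 7.93450 years.

7.9345 years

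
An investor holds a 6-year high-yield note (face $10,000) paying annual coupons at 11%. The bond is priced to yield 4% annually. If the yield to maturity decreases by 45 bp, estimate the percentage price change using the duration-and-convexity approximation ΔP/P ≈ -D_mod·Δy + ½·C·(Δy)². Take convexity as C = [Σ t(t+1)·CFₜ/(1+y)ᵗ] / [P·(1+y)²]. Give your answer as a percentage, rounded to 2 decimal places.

+2.15%

With y = 0.04:
  t   CF        PV=CF/(1+0.04)^t    t·PV        t(t+1)·PV
  1     1,100.00     1,057.6923     1,057.6923       2,115.3846
  2     1,100.00     1,017.0118     2,034.0237       6,102.0710
  3     1,100.00       977.8960     2,933.6880      11,734.7519
  4     1,100.00       940.2846     3,761.1384      18,805.6922
  5     1,100.00       904.1198     4,520.5991      27,123.5945
  6    11,100.00     8,772.4912    52,634.9474     368,444.6319
  Σ                 13,669.4958    66,942.0889     434,326.1262
P = 13,669.4958; D_Mac = 4.89719 yrs; D_mod = 4.70883 yrs; C = 29.37628.
Duration effect: -4.70883 × (-0.0045) = +0.021190
Convexity effect: 0.5 × 29.37628 × (-0.0045)² = +0.0002974
ΔP/P ≈ +0.021190 + 0.0002974 = +0.021487 = +2.1487%.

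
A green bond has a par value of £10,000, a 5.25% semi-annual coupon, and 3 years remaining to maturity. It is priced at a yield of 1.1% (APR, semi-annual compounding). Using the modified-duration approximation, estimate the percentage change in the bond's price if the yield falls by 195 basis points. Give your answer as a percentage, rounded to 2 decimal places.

+5.48%

Periodic yield y = 0.0055. Modified duration first:
  t   CF        PV=CF/(1+0.0055)^t    t·PV
  1       262.50       261.0641       261.0641
  2       262.50       259.6361       519.2723
  3       262.50       258.2160       774.6479
  4       262.50       256.8035     1,027.2142
  5       262.50       255.3988     1,276.9942
  6    10,262.50     9,930.2623    59,581.5738
  Σ                 11,221.3810    63,440.7666
P = 11,221.3810; D_Mac = 5.65356 half-year periods = 2.82678 yrs; D_mod = 2.82678/(1+0.0055) = 2.81132 yrs.
ΔP/P ≈ -D_mod · Δy = -2.81132 × (-0.0195) = +0.054821 = +5.4821%.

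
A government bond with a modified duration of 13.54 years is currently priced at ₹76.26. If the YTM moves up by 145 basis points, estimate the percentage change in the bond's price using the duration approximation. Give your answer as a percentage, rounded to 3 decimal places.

Duration approximation: ΔP/P ≈ -D_mod · Δy = -13.54 × (+0.0145) = -0.196330.
As a percentage: -19.6330%.

-19.633%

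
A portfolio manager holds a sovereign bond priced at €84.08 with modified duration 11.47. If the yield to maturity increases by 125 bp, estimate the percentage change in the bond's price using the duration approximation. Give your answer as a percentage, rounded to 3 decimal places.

Duration approximation: ΔP/P ≈ -D_mod · Δy = -11.47 × (+0.0125) = -0.143375.
As a percentage: -14.3375%.

-14.338%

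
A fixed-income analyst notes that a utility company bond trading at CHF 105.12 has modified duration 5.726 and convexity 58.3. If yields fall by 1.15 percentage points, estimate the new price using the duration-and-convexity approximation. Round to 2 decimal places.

Duration effect: -D_mod·Δy = -5.726 × (-0.0115) = +0.065849
Convexity effect: ½·C·(Δy)² = 0.5 × 58.3 × (-0.0115)² = +0.0038550875
ΔP/P ≈ +0.065849 + 0.0038550875 = +0.0697040875
New price ≈ 105.12 × (1 + 0.0697040875) = 112.447293678.

CHF 112.45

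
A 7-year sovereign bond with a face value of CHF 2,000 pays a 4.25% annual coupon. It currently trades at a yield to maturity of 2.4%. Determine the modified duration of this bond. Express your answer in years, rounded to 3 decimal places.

6.104 years

Periodic yield y = 0.024. First find Macaulay duration:
  t   CF        PV=CF/(1+0.024)^t    t·PV
  1        85.00        83.0078        83.0078
  2        85.00        81.0623       162.1246
  3        85.00        79.1624       237.4873
  4        85.00        77.3070       309.2282
  5        85.00        75.4952       377.4758
  6        85.00        73.7257       442.3545
  7     2,085.00     1,766.0637    12,362.4459
  Σ                  2,235.8242    13,974.1241
P = 2,235.8242; Macaulay duration = 13,974.1241 / 2,235.8242 = 6.25010 years.
Modified duration = D_Mac / (1 + y) = 6.25010 / 1.024 = 6.10361 years.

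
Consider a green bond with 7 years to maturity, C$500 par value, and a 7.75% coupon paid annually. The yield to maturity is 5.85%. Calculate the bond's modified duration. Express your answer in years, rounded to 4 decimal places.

Periodic yield y = 0.0585. First find Macaulay duration:
  t   CF        PV=CF/(1+0.0585)^t    t·PV
  1        38.75        36.6084        36.6084
  2        38.75        34.5852        69.1704
  3        38.75        32.6738        98.0213
  4        38.75        30.8680       123.4719
  5        38.75        29.1620       145.8100
  6        38.75        27.5503       165.3019
  7       538.75       361.8689     2,533.0822
  Σ                    553.3165     3,171.4661
P = 553.3165; Macaulay duration = 3,171.4661 / 553.3165 = 5.73174 years.
Modified duration = D_Mac / (1 + y) = 5.73174 / 1.0585 = 5.41496 years.

5.4150 years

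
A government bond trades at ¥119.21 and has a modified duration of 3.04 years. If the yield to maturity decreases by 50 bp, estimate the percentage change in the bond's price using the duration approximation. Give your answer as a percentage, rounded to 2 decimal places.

+1.52%

Duration approximation: ΔP/P ≈ -D_mod · Δy = -3.04 × (-0.005) = +0.015200.
As a percentage: +1.5200%.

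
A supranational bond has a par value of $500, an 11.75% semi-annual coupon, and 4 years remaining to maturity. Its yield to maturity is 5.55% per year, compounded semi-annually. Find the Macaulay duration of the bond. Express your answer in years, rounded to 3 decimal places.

3.378 years

Periodic yield y = 0.02775. Discount each cash flow and weight by its period:
  t   CF        PV=CF/(1+0.02775)^t    t·PV
  1       29.375        28.5819        28.5819
  2       29.375        27.8101        55.6202
  3       29.375        27.0592        81.1777
  4       29.375        26.3286       105.3144
  5       29.375        25.6177       128.0886
  6       29.375        24.9260       149.5561
  7       29.375        24.2530       169.7710
  8      529.375       425.2688     3,402.1506
  Σ                    609.8454     4,120.2605
Price P = Σ PV = 609.8454.
Macaulay duration = Σ(t·PV) / P = 4,120.2605 / 609.8454 = 6.75624 half-year periods.
In years: 6.75624 / 2 = 3.37812 years.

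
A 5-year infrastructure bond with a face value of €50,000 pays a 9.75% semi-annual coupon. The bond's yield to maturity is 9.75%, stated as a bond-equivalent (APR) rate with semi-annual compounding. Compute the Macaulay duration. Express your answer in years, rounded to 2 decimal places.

4.07 years

Periodic yield y = 0.04875. Discount each cash flow and weight by its period:
  t   CF        PV=CF/(1+0.04875)^t    t·PV
  1     2,437.50     2,324.1955     2,324.1955
  2     2,437.50     2,216.1578     4,432.3156
  3     2,437.50     2,113.1421     6,339.4263
  4     2,437.50     2,014.9150     8,059.6600
  5     2,437.50     1,921.2539     9,606.2693
  6     2,437.50     1,831.9465    10,991.6789
  7     2,437.50     1,746.7904    12,227.5331
  8     2,437.50     1,665.5928    13,324.7424
  9     2,437.50     1,588.1695    14,293.5258
  10   52,437.50    32,577.8365   325,778.3653
  Σ                 50,000.0000   407,377.7121
Price P = Σ PV = 50,000.0000.
Macaulay duration = Σ(t·PV) / P = 407,377.7121 / 50,000.0000 = 8.14755 half-year periods.
In years: 8.14755 / 2 = 4.07378 years.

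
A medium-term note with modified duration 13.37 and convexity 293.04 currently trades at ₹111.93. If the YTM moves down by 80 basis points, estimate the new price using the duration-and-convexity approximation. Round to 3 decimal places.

₹124.952

Duration effect: -D_mod·Δy = -13.37 × (-0.008) = +0.106960
Convexity effect: ½·C·(Δy)² = 0.5 × 293.04 × (-0.008)² = +0.00937728
ΔP/P ≈ +0.106960 + 0.00937728 = +0.11633728
New price ≈ 111.93 × (1 + 0.11633728) = 124.9516317504.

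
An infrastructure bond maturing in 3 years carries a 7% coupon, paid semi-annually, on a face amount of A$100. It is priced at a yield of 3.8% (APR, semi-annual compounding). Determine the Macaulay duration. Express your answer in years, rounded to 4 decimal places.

2.7694 years

Periodic yield y = 0.019. Discount each cash flow and weight by its period:
  t   CF        PV=CF/(1+0.019)^t    t·PV
  1         3.50         3.4347         3.4347
  2         3.50         3.3707         6.7414
  3         3.50         3.3078         9.9235
  4         3.50         3.2462        12.9847
  5         3.50         3.1856        15.9282
  6       103.50        92.4475       554.6851
  Σ                    108.9926       603.6977
Price P = Σ PV = 108.9926.
Macaulay duration = Σ(t·PV) / P = 603.6977 / 108.9926 = 5.53889 half-year periods.
In years: 5.53889 / 2 = 2.76944 years.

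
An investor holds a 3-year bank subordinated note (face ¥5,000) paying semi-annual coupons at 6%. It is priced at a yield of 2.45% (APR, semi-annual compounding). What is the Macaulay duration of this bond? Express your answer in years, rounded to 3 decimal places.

2.802 years

Periodic yield y = 0.01225. Discount each cash flow and weight by its period:
  t   CF        PV=CF/(1+0.01225)^t    t·PV
  1       150.00       148.1847       148.1847
  2       150.00       146.3914       292.7829
  3       150.00       144.6198       433.8595
  4       150.00       142.8697       571.4788
  5       150.00       141.1407       705.7036
  6     5,150.00     4,787.1884    28,723.1302
  Σ                  5,510.3948    30,875.1397
Price P = Σ PV = 5,510.3948.
Macaulay duration = Σ(t·PV) / P = 30,875.1397 / 5,510.3948 = 5.60307 half-year periods.
In years: 5.60307 / 2 = 2.80154 years.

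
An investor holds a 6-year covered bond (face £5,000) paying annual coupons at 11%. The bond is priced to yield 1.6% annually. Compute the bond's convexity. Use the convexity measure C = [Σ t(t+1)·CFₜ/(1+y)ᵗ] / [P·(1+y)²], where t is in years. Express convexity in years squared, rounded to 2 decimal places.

31.34

With y = 0.016:
  t   CF        PV=CF/(1+0.016)^t    t·PV        t(t+1)·PV
  1       550.00       541.3386       541.3386       1,082.6772
  2       550.00       532.8136     1,065.6271       3,196.8814
  3       550.00       524.4228     1,573.2684       6,293.0736
  4       550.00       516.1642     2,064.6567      10,323.2835
  5       550.00       508.0356     2,540.1780      15,241.0681
  6     5,550.00     5,045.8082    30,274.8490     211,923.9430
  Σ                  7,668.5829    38,059.9178     248,060.9268
P = 7,668.5829.
Convexity = Σ t(t+1)·PV / [P·(1+y)²] = 248,060.9268 / (7,668.5829 × 1.032256) = 31.33689.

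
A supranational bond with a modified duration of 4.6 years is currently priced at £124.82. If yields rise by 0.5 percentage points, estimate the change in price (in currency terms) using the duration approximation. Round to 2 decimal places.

-£2.87

Duration approximation: ΔP/P ≈ -D_mod · Δy = -4.6 × (+0.005) = -0.023000.
ΔP ≈ 124.82 × (-0.023000) = -2.87086.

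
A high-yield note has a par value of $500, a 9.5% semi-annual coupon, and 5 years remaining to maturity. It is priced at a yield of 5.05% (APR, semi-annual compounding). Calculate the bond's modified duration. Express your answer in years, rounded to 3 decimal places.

Periodic yield y = 0.02525. First find Macaulay duration:
  t   CF        PV=CF/(1+0.02525)^t    t·PV
  1        23.75        23.1651        23.1651
  2        23.75        22.5946        45.1891
  3        23.75        22.0381        66.1143
  4        23.75        21.4953        85.9814
  5        23.75        20.9660       104.8298
  6        23.75        20.4496       122.6976
  7        23.75        19.9460       139.6218
  8        23.75        19.4547       155.6379
  9        23.75        18.9756       170.7804
  10      523.75       408.1561     4,081.5607
  Σ                    597.2411     4,995.5782
P = 597.2411; Macaulay duration = 4,995.5782 / 597.2411 = 8.36443 half-year periods = 4.18221 years.
Modified duration = D_Mac / (1 + y) = 4.18221 / 1.02525 = 4.07921 years.

4.079 years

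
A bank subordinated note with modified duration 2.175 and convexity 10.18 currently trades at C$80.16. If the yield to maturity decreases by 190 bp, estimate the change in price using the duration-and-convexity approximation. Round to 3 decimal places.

Duration effect: -D_mod·Δy = -2.175 × (-0.019) = +0.041325
Convexity effect: ½·C·(Δy)² = 0.5 × 10.18 × (-0.019)² = +0.00183749
ΔP/P ≈ +0.041325 + 0.00183749 = +0.04316249
ΔP ≈ 80.16 × (+0.04316249) = +3.4599051984.

+C$3.460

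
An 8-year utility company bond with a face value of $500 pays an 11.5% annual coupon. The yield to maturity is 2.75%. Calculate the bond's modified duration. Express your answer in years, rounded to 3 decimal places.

6.002 years

Periodic yield y = 0.0275. First find Macaulay duration:
  t   CF        PV=CF/(1+0.0275)^t    t·PV
  1        57.50        55.9611        55.9611
  2        57.50        54.4633       108.9267
  3        57.50        53.0057       159.0170
  4        57.50        51.5870       206.3481
  5        57.50        50.2064       251.0318
  6        57.50        48.8626       293.1758
  7        57.50        47.5549       332.8841
  8       557.50       448.7353     3,589.8823
  Σ                    810.3763     4,997.2269
P = 810.3763; Macaulay duration = 4,997.2269 / 810.3763 = 6.16655 years.
Modified duration = D_Mac / (1 + y) = 6.16655 / 1.0275 = 6.00151 years.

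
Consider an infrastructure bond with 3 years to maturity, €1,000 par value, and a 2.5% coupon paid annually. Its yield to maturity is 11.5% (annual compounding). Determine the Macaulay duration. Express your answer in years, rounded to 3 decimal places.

Periodic yield y = 0.115. Discount each cash flow and weight by its year:
  t   CF        PV=CF/(1+0.115)^t    t·PV
  1        25.00        22.4215        22.4215
  2        25.00        20.1090        40.2180
  3     1,025.00       739.4337     2,218.3012
  Σ                    781.9643     2,280.9407
Price P = Σ PV = 781.9643.
Macaulay duration = Σ(t·PV) / P = 2,280.9407 / 781.9643 = 2.91694 years.

2.917 years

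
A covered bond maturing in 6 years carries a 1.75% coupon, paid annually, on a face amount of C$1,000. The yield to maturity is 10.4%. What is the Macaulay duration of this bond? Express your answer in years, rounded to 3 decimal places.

Periodic yield y = 0.104. Discount each cash flow and weight by its year:
  t   CF        PV=CF/(1+0.104)^t    t·PV
  1        17.50        15.8514        15.8514
  2        17.50        14.3582        28.7164
  3        17.50        13.0056        39.0168
  4        17.50        11.7804        47.1218
  5        17.50        10.6707        53.3535
  6     1,017.50       561.9789     3,371.8731
  Σ                    627.6453     3,555.9331
Price P = Σ PV = 627.6453.
Macaulay duration = Σ(t·PV) / P = 3,555.9331 / 627.6453 = 5.66551 years.

5.666 years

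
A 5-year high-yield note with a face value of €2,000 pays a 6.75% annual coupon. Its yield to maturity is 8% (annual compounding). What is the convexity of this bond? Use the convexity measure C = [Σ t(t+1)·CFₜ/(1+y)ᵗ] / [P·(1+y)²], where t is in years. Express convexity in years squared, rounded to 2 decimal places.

With y = 0.08:
  t   CF        PV=CF/(1+0.08)^t    t·PV        t(t+1)·PV
  1       135.00       125.0000       125.0000         250.0000
  2       135.00       115.7407       231.4815         694.4444
  3       135.00       107.1674       321.5021       1,286.0082
  4       135.00        99.2290       396.9161       1,984.5806
  5     2,135.00     1,453.0451     7,265.2256      43,591.3538
  Σ                  1,900.1822     8,340.1253      47,806.3870
P = 1,900.1822.
Convexity = Σ t(t+1)·PV / [P·(1+y)²] = 47,806.3870 / (1,900.1822 × 1.166400) = 21.56965.

21.57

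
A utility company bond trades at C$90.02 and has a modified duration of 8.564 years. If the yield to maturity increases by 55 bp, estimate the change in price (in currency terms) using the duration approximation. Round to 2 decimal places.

-C$4.24

Duration approximation: ΔP/P ≈ -D_mod · Δy = -8.564 × (+0.0055) = -0.047102.
ΔP ≈ 90.02 × (-0.047102) = -4.24012204.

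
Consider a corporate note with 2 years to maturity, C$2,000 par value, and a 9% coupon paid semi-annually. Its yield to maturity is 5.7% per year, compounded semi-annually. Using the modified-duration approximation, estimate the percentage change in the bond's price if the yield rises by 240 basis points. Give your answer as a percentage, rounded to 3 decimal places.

-4.384%

Periodic yield y = 0.0285. Modified duration first:
  t   CF        PV=CF/(1+0.0285)^t    t·PV
  1        90.00        87.5061        87.5061
  2        90.00        85.0813       170.1625
  3        90.00        82.7236       248.1709
  4     2,090.00     1,867.7945     7,471.1782
  Σ                  2,123.1055     7,977.0177
P = 2,123.1055; D_Mac = 3.75724 half-year periods = 1.87862 yrs; D_mod = 1.87862/(1+0.0285) = 1.82656 yrs.
ΔP/P ≈ -D_mod · Δy = -1.82656 × (+0.024) = -0.043838 = -4.3838%.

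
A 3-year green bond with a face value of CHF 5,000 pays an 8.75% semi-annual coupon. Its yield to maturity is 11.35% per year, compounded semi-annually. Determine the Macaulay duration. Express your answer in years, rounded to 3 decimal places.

Periodic yield y = 0.05675. Discount each cash flow and weight by its period:
  t   CF        PV=CF/(1+0.05675)^t    t·PV
  1       218.75       207.0026       207.0026
  2       218.75       195.8861       391.7721
  3       218.75       185.3665       556.0996
  4       218.75       175.4119       701.6476
  5       218.75       165.9919       829.9593
  6     5,218.75     3,747.4250    22,484.5502
  Σ                  4,677.0840    25,171.0314
Price P = Σ PV = 4,677.0840.
Macaulay duration = Σ(t·PV) / P = 25,171.0314 / 4,677.0840 = 5.38178 half-year periods.
In years: 5.38178 / 2 = 2.69089 years.

2.691 years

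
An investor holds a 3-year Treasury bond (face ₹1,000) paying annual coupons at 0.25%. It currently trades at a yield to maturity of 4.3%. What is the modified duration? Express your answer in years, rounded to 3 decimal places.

2.869 years

Periodic yield y = 0.043. First find Macaulay duration:
  t   CF        PV=CF/(1+0.043)^t    t·PV
  1         2.50         2.3969         2.3969
  2         2.50         2.2981         4.5962
  3     1,002.50       883.5507     2,650.6520
  Σ                    888.2457     2,657.6451
P = 888.2457; Macaulay duration = 2,657.6451 / 888.2457 = 2.99202 years.
Modified duration = D_Mac / (1 + y) = 2.99202 / 1.043 = 2.86866 years.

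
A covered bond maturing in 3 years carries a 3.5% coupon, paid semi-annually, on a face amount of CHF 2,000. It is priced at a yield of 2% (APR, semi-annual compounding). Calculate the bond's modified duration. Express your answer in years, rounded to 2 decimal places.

2.85 years

Periodic yield y = 0.01. First find Macaulay duration:
  t   CF        PV=CF/(1+0.01)^t    t·PV
  1        35.00        34.6535        34.6535
  2        35.00        34.3104        68.6207
  3        35.00        33.9707       101.9120
  4        35.00        33.6343       134.5372
  5        35.00        33.3013       166.5065
  6     2,035.00     1,917.0621    11,502.3723
  Σ                  2,086.9321    12,008.6022
P = 2,086.9321; Macaulay duration = 12,008.6022 / 2,086.9321 = 5.75419 half-year periods = 2.87709 years.
Modified duration = D_Mac / (1 + y) = 2.87709 / 1.01 = 2.84861 years.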